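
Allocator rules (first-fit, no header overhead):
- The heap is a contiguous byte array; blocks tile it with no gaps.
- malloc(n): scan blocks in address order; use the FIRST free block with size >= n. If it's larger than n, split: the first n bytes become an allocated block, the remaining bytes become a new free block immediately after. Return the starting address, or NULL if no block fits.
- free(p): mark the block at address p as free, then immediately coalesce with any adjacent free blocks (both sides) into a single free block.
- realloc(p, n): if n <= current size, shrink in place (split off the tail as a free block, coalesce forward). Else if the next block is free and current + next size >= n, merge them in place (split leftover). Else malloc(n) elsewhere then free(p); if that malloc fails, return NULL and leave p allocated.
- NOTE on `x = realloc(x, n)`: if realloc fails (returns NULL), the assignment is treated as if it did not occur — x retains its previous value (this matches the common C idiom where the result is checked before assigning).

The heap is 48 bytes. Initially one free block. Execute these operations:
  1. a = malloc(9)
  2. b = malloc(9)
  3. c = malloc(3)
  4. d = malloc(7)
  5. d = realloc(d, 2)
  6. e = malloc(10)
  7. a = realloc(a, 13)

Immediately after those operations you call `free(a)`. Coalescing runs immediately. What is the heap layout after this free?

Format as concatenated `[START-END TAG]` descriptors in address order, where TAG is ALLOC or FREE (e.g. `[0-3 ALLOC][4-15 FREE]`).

Answer: [0-8 FREE][9-17 ALLOC][18-20 ALLOC][21-22 ALLOC][23-32 ALLOC][33-47 FREE]

Derivation:
Op 1: a = malloc(9) -> a = 0; heap: [0-8 ALLOC][9-47 FREE]
Op 2: b = malloc(9) -> b = 9; heap: [0-8 ALLOC][9-17 ALLOC][18-47 FREE]
Op 3: c = malloc(3) -> c = 18; heap: [0-8 ALLOC][9-17 ALLOC][18-20 ALLOC][21-47 FREE]
Op 4: d = malloc(7) -> d = 21; heap: [0-8 ALLOC][9-17 ALLOC][18-20 ALLOC][21-27 ALLOC][28-47 FREE]
Op 5: d = realloc(d, 2) -> d = 21; heap: [0-8 ALLOC][9-17 ALLOC][18-20 ALLOC][21-22 ALLOC][23-47 FREE]
Op 6: e = malloc(10) -> e = 23; heap: [0-8 ALLOC][9-17 ALLOC][18-20 ALLOC][21-22 ALLOC][23-32 ALLOC][33-47 FREE]
Op 7: a = realloc(a, 13) -> a = 33; heap: [0-8 FREE][9-17 ALLOC][18-20 ALLOC][21-22 ALLOC][23-32 ALLOC][33-45 ALLOC][46-47 FREE]
free(a): a = 33 -> block [33-45 ALLOC]; mark free, coalesce with adjacent free neighbors -> [0-8 FREE][9-17 ALLOC][18-20 ALLOC][21-22 ALLOC][23-32 ALLOC][33-47 FREE]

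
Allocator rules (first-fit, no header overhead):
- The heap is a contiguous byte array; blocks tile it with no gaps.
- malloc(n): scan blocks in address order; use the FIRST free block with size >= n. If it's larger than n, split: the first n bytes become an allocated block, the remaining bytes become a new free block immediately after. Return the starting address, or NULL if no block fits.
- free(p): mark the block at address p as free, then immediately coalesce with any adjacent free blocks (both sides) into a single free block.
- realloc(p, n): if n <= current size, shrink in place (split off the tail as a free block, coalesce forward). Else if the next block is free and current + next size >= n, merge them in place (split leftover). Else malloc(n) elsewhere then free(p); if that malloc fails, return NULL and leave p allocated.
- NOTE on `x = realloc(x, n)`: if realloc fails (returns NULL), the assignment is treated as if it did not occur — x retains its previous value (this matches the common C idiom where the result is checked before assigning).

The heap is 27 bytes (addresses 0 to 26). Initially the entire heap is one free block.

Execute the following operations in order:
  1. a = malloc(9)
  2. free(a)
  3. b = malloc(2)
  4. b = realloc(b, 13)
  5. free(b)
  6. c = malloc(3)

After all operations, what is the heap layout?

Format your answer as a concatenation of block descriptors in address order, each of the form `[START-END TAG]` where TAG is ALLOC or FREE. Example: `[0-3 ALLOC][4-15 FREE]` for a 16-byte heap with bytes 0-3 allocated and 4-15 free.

Answer: [0-2 ALLOC][3-26 FREE]

Derivation:
Op 1: a = malloc(9) -> a = 0; heap: [0-8 ALLOC][9-26 FREE]
Op 2: free(a) -> (freed a); heap: [0-26 FREE]
Op 3: b = malloc(2) -> b = 0; heap: [0-1 ALLOC][2-26 FREE]
Op 4: b = realloc(b, 13) -> b = 0; heap: [0-12 ALLOC][13-26 FREE]
Op 5: free(b) -> (freed b); heap: [0-26 FREE]
Op 6: c = malloc(3) -> c = 0; heap: [0-2 ALLOC][3-26 FREE]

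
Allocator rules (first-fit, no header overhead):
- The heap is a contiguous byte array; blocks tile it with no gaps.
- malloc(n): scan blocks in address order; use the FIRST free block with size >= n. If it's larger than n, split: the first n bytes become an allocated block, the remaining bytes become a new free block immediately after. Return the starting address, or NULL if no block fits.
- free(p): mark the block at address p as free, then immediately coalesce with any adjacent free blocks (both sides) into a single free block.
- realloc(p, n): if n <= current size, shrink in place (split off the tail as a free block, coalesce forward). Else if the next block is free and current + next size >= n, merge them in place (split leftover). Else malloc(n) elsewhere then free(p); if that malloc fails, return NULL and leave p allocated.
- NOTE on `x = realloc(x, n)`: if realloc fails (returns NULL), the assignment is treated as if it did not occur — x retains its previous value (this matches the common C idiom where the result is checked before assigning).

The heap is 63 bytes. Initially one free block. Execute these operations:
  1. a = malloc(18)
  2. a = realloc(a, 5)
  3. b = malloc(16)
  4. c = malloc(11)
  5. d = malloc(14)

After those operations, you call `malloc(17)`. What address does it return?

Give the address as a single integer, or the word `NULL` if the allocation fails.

Op 1: a = malloc(18) -> a = 0; heap: [0-17 ALLOC][18-62 FREE]
Op 2: a = realloc(a, 5) -> a = 0; heap: [0-4 ALLOC][5-62 FREE]
Op 3: b = malloc(16) -> b = 5; heap: [0-4 ALLOC][5-20 ALLOC][21-62 FREE]
Op 4: c = malloc(11) -> c = 21; heap: [0-4 ALLOC][5-20 ALLOC][21-31 ALLOC][32-62 FREE]
Op 5: d = malloc(14) -> d = 32; heap: [0-4 ALLOC][5-20 ALLOC][21-31 ALLOC][32-45 ALLOC][46-62 FREE]
malloc(17): first-fit scan over [0-4 ALLOC][5-20 ALLOC][21-31 ALLOC][32-45 ALLOC][46-62 FREE] -> 46

Answer: 46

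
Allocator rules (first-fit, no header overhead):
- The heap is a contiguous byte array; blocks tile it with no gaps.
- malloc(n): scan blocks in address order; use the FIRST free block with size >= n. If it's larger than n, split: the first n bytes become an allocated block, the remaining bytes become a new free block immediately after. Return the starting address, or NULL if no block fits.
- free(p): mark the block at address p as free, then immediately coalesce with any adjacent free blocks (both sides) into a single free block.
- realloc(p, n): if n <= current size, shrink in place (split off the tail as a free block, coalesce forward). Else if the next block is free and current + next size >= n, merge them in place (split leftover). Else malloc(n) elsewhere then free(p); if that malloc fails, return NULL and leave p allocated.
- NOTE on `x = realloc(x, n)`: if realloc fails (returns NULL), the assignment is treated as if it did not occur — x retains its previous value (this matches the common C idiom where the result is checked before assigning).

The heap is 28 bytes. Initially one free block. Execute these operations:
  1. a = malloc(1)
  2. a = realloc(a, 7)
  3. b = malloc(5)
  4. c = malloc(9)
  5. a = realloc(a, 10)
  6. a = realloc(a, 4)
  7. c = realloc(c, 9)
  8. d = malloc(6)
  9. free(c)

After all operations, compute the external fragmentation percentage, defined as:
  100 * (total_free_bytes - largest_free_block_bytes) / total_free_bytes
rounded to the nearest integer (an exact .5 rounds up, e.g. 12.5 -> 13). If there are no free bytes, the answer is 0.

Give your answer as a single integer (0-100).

Op 1: a = malloc(1) -> a = 0; heap: [0-0 ALLOC][1-27 FREE]
Op 2: a = realloc(a, 7) -> a = 0; heap: [0-6 ALLOC][7-27 FREE]
Op 3: b = malloc(5) -> b = 7; heap: [0-6 ALLOC][7-11 ALLOC][12-27 FREE]
Op 4: c = malloc(9) -> c = 12; heap: [0-6 ALLOC][7-11 ALLOC][12-20 ALLOC][21-27 FREE]
Op 5: a = realloc(a, 10) -> NULL (a unchanged); heap: [0-6 ALLOC][7-11 ALLOC][12-20 ALLOC][21-27 FREE]
Op 6: a = realloc(a, 4) -> a = 0; heap: [0-3 ALLOC][4-6 FREE][7-11 ALLOC][12-20 ALLOC][21-27 FREE]
Op 7: c = realloc(c, 9) -> c = 12; heap: [0-3 ALLOC][4-6 FREE][7-11 ALLOC][12-20 ALLOC][21-27 FREE]
Op 8: d = malloc(6) -> d = 21; heap: [0-3 ALLOC][4-6 FREE][7-11 ALLOC][12-20 ALLOC][21-26 ALLOC][27-27 FREE]
Op 9: free(c) -> (freed c); heap: [0-3 ALLOC][4-6 FREE][7-11 ALLOC][12-20 FREE][21-26 ALLOC][27-27 FREE]
Free blocks: [3 9 1] total_free=13 largest=9 -> 100*(13-9)/13 = 400/13 ≈ 30.769 -> rounds to 31

Answer: 31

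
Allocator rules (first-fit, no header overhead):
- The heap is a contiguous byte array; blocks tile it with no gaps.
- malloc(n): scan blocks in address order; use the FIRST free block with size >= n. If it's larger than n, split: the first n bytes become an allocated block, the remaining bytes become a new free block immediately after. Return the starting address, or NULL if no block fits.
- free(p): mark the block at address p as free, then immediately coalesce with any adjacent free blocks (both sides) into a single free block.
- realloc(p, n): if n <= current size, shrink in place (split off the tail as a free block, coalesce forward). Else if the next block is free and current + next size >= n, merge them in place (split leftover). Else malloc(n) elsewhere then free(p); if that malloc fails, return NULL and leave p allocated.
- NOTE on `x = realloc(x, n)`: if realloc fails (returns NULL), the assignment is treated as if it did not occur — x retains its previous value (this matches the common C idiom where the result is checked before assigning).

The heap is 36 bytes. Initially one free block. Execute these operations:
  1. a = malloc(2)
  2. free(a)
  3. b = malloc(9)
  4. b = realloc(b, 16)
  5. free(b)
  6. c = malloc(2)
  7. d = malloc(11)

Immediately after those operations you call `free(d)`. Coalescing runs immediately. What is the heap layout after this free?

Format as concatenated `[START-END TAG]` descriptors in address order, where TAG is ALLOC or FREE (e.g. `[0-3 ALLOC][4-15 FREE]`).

Answer: [0-1 ALLOC][2-35 FREE]

Derivation:
Op 1: a = malloc(2) -> a = 0; heap: [0-1 ALLOC][2-35 FREE]
Op 2: free(a) -> (freed a); heap: [0-35 FREE]
Op 3: b = malloc(9) -> b = 0; heap: [0-8 ALLOC][9-35 FREE]
Op 4: b = realloc(b, 16) -> b = 0; heap: [0-15 ALLOC][16-35 FREE]
Op 5: free(b) -> (freed b); heap: [0-35 FREE]
Op 6: c = malloc(2) -> c = 0; heap: [0-1 ALLOC][2-35 FREE]
Op 7: d = malloc(11) -> d = 2; heap: [0-1 ALLOC][2-12 ALLOC][13-35 FREE]
free(d): d = 2 -> block [2-12 ALLOC]; mark free, coalesce with adjacent free neighbors -> [0-1 ALLOC][2-35 FREE]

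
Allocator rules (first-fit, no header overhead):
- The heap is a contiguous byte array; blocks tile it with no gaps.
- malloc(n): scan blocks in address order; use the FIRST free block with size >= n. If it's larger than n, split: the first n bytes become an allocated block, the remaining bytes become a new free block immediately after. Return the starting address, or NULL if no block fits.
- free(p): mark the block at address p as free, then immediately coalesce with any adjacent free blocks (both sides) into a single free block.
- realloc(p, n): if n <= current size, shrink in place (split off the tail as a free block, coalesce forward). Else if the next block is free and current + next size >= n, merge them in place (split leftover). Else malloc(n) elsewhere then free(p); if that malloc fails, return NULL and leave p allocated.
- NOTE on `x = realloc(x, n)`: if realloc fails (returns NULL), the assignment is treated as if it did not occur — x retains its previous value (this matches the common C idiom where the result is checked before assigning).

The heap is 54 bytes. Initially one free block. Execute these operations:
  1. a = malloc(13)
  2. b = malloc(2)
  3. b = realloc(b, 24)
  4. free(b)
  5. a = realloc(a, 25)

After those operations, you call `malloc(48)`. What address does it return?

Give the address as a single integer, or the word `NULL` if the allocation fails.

Op 1: a = malloc(13) -> a = 0; heap: [0-12 ALLOC][13-53 FREE]
Op 2: b = malloc(2) -> b = 13; heap: [0-12 ALLOC][13-14 ALLOC][15-53 FREE]
Op 3: b = realloc(b, 24) -> b = 13; heap: [0-12 ALLOC][13-36 ALLOC][37-53 FREE]
Op 4: free(b) -> (freed b); heap: [0-12 ALLOC][13-53 FREE]
Op 5: a = realloc(a, 25) -> a = 0; heap: [0-24 ALLOC][25-53 FREE]
malloc(48): first-fit scan over [0-24 ALLOC][25-53 FREE] -> NULL

Answer: NULL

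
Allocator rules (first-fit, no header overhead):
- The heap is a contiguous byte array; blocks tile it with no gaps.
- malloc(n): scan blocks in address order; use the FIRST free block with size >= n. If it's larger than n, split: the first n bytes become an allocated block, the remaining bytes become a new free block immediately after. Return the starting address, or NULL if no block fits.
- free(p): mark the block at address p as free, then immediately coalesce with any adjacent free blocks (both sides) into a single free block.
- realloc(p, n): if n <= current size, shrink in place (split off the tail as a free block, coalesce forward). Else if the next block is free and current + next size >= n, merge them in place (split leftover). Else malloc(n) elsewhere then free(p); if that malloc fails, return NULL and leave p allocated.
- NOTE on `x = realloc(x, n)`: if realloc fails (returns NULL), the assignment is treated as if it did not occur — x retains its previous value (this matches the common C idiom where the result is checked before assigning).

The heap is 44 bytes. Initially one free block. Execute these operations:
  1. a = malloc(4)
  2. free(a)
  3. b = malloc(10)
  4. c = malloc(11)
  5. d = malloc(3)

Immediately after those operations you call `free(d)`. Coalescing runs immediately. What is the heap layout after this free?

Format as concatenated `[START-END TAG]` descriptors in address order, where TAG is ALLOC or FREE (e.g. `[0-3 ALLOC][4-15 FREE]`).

Answer: [0-9 ALLOC][10-20 ALLOC][21-43 FREE]

Derivation:
Op 1: a = malloc(4) -> a = 0; heap: [0-3 ALLOC][4-43 FREE]
Op 2: free(a) -> (freed a); heap: [0-43 FREE]
Op 3: b = malloc(10) -> b = 0; heap: [0-9 ALLOC][10-43 FREE]
Op 4: c = malloc(11) -> c = 10; heap: [0-9 ALLOC][10-20 ALLOC][21-43 FREE]
Op 5: d = malloc(3) -> d = 21; heap: [0-9 ALLOC][10-20 ALLOC][21-23 ALLOC][24-43 FREE]
free(d): d = 21 -> block [21-23 ALLOC]; mark free, coalesce with adjacent free neighbors -> [0-9 ALLOC][10-20 ALLOC][21-43 FREE]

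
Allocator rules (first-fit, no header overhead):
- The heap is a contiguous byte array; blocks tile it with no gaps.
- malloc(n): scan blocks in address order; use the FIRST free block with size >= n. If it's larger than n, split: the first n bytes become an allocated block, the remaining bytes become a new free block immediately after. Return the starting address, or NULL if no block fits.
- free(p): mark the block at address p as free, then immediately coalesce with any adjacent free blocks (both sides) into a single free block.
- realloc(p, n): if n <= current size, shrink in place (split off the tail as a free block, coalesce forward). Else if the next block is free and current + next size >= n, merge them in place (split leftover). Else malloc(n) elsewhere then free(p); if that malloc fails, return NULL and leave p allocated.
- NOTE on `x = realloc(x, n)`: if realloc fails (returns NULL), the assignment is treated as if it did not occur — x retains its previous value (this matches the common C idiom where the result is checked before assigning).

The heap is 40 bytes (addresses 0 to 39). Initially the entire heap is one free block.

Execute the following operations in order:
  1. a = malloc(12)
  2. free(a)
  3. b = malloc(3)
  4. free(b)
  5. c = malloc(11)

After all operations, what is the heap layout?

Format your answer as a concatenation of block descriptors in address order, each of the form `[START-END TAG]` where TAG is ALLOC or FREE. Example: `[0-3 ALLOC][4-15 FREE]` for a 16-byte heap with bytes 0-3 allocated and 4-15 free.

Answer: [0-10 ALLOC][11-39 FREE]

Derivation:
Op 1: a = malloc(12) -> a = 0; heap: [0-11 ALLOC][12-39 FREE]
Op 2: free(a) -> (freed a); heap: [0-39 FREE]
Op 3: b = malloc(3) -> b = 0; heap: [0-2 ALLOC][3-39 FREE]
Op 4: free(b) -> (freed b); heap: [0-39 FREE]
Op 5: c = malloc(11) -> c = 0; heap: [0-10 ALLOC][11-39 FREE]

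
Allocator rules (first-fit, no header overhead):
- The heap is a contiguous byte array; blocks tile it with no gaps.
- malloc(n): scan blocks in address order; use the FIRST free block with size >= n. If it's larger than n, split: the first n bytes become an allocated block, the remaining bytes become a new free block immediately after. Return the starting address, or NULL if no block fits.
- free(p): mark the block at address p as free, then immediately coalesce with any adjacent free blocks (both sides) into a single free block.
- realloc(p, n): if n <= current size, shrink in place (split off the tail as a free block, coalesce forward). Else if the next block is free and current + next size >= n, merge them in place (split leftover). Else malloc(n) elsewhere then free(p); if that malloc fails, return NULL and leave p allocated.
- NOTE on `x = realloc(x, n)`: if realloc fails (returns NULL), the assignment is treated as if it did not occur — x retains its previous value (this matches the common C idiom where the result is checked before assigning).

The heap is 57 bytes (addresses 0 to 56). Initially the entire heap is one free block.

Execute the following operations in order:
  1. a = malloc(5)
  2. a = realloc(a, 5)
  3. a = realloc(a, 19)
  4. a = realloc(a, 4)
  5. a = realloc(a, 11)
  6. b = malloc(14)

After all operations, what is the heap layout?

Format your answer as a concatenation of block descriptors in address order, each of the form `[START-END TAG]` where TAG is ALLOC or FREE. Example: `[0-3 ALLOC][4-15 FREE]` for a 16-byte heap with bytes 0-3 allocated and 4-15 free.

Op 1: a = malloc(5) -> a = 0; heap: [0-4 ALLOC][5-56 FREE]
Op 2: a = realloc(a, 5) -> a = 0; heap: [0-4 ALLOC][5-56 FREE]
Op 3: a = realloc(a, 19) -> a = 0; heap: [0-18 ALLOC][19-56 FREE]
Op 4: a = realloc(a, 4) -> a = 0; heap: [0-3 ALLOC][4-56 FREE]
Op 5: a = realloc(a, 11) -> a = 0; heap: [0-10 ALLOC][11-56 FREE]
Op 6: b = malloc(14) -> b = 11; heap: [0-10 ALLOC][11-24 ALLOC][25-56 FREE]

Answer: [0-10 ALLOC][11-24 ALLOC][25-56 FREE]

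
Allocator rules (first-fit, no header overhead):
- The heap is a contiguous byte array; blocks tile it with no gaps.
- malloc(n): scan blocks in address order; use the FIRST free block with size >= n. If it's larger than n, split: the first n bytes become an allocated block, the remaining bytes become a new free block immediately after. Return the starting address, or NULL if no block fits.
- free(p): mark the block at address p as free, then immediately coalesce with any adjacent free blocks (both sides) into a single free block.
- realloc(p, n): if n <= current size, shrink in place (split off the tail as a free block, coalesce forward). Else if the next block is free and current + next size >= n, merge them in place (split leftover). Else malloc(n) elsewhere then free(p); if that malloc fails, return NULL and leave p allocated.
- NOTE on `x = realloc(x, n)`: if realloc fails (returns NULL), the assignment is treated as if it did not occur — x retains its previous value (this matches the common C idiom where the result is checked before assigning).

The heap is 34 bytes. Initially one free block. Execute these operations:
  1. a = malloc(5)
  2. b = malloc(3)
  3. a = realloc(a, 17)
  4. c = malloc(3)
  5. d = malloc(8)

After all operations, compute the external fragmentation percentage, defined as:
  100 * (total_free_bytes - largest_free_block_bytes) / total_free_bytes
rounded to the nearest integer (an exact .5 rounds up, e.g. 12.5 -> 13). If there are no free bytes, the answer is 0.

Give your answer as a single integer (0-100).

Op 1: a = malloc(5) -> a = 0; heap: [0-4 ALLOC][5-33 FREE]
Op 2: b = malloc(3) -> b = 5; heap: [0-4 ALLOC][5-7 ALLOC][8-33 FREE]
Op 3: a = realloc(a, 17) -> a = 8; heap: [0-4 FREE][5-7 ALLOC][8-24 ALLOC][25-33 FREE]
Op 4: c = malloc(3) -> c = 0; heap: [0-2 ALLOC][3-4 FREE][5-7 ALLOC][8-24 ALLOC][25-33 FREE]
Op 5: d = malloc(8) -> d = 25; heap: [0-2 ALLOC][3-4 FREE][5-7 ALLOC][8-24 ALLOC][25-32 ALLOC][33-33 FREE]
Free blocks: [2 1] total_free=3 largest=2 -> 100*(3-2)/3 = 100/3 ≈ 33.333 -> rounds to 33

Answer: 33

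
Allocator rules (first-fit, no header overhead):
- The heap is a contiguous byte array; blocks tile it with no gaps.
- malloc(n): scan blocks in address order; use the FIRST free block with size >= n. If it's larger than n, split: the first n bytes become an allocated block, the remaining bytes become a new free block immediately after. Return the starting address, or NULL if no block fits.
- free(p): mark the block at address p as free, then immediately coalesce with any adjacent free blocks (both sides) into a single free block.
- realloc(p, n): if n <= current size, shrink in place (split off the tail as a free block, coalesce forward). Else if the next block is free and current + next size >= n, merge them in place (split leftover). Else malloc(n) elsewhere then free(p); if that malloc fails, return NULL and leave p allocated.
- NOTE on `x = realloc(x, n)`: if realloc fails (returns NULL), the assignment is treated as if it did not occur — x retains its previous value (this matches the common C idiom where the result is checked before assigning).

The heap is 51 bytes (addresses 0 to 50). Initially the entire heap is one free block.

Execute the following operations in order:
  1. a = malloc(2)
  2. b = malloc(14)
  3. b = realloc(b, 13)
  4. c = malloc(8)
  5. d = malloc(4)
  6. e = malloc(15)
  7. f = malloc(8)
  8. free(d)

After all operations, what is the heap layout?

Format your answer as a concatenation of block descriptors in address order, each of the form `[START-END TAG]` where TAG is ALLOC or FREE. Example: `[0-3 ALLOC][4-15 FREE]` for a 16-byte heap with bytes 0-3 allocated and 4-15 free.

Op 1: a = malloc(2) -> a = 0; heap: [0-1 ALLOC][2-50 FREE]
Op 2: b = malloc(14) -> b = 2; heap: [0-1 ALLOC][2-15 ALLOC][16-50 FREE]
Op 3: b = realloc(b, 13) -> b = 2; heap: [0-1 ALLOC][2-14 ALLOC][15-50 FREE]
Op 4: c = malloc(8) -> c = 15; heap: [0-1 ALLOC][2-14 ALLOC][15-22 ALLOC][23-50 FREE]
Op 5: d = malloc(4) -> d = 23; heap: [0-1 ALLOC][2-14 ALLOC][15-22 ALLOC][23-26 ALLOC][27-50 FREE]
Op 6: e = malloc(15) -> e = 27; heap: [0-1 ALLOC][2-14 ALLOC][15-22 ALLOC][23-26 ALLOC][27-41 ALLOC][42-50 FREE]
Op 7: f = malloc(8) -> f = 42; heap: [0-1 ALLOC][2-14 ALLOC][15-22 ALLOC][23-26 ALLOC][27-41 ALLOC][42-49 ALLOC][50-50 FREE]
Op 8: free(d) -> (freed d); heap: [0-1 ALLOC][2-14 ALLOC][15-22 ALLOC][23-26 FREE][27-41 ALLOC][42-49 ALLOC][50-50 FREE]

Answer: [0-1 ALLOC][2-14 ALLOC][15-22 ALLOC][23-26 FREE][27-41 ALLOC][42-49 ALLOC][50-50 FREE]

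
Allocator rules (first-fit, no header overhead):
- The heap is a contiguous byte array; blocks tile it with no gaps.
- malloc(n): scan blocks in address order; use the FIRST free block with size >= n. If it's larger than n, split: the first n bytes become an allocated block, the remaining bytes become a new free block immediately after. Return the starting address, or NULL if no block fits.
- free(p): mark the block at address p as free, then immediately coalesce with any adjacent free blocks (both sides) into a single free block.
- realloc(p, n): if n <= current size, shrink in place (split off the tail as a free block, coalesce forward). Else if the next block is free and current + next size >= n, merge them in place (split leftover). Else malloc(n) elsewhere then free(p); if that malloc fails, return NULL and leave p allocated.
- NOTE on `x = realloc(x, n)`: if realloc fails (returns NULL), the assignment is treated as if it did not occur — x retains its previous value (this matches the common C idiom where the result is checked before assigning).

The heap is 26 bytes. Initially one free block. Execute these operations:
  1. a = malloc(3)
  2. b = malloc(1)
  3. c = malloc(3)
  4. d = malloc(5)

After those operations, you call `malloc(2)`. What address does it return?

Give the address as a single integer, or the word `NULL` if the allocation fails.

Op 1: a = malloc(3) -> a = 0; heap: [0-2 ALLOC][3-25 FREE]
Op 2: b = malloc(1) -> b = 3; heap: [0-2 ALLOC][3-3 ALLOC][4-25 FREE]
Op 3: c = malloc(3) -> c = 4; heap: [0-2 ALLOC][3-3 ALLOC][4-6 ALLOC][7-25 FREE]
Op 4: d = malloc(5) -> d = 7; heap: [0-2 ALLOC][3-3 ALLOC][4-6 ALLOC][7-11 ALLOC][12-25 FREE]
malloc(2): first-fit scan over [0-2 ALLOC][3-3 ALLOC][4-6 ALLOC][7-11 ALLOC][12-25 FREE] -> 12

Answer: 12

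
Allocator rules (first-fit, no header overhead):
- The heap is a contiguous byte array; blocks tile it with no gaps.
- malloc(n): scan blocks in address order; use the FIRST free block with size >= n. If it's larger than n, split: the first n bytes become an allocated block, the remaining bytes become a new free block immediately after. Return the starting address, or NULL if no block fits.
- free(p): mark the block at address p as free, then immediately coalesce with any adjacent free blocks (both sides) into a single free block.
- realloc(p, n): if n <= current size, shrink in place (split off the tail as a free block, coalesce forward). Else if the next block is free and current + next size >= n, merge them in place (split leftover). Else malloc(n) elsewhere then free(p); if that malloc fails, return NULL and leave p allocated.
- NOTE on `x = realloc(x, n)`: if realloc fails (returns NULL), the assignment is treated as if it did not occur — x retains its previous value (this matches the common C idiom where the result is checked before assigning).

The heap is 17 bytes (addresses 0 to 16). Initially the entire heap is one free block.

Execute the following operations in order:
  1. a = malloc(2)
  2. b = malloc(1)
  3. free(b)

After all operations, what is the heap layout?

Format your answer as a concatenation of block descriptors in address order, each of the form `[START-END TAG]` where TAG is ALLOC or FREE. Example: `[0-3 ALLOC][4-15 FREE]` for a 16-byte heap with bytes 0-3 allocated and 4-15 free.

Answer: [0-1 ALLOC][2-16 FREE]

Derivation:
Op 1: a = malloc(2) -> a = 0; heap: [0-1 ALLOC][2-16 FREE]
Op 2: b = malloc(1) -> b = 2; heap: [0-1 ALLOC][2-2 ALLOC][3-16 FREE]
Op 3: free(b) -> (freed b); heap: [0-1 ALLOC][2-16 FREE]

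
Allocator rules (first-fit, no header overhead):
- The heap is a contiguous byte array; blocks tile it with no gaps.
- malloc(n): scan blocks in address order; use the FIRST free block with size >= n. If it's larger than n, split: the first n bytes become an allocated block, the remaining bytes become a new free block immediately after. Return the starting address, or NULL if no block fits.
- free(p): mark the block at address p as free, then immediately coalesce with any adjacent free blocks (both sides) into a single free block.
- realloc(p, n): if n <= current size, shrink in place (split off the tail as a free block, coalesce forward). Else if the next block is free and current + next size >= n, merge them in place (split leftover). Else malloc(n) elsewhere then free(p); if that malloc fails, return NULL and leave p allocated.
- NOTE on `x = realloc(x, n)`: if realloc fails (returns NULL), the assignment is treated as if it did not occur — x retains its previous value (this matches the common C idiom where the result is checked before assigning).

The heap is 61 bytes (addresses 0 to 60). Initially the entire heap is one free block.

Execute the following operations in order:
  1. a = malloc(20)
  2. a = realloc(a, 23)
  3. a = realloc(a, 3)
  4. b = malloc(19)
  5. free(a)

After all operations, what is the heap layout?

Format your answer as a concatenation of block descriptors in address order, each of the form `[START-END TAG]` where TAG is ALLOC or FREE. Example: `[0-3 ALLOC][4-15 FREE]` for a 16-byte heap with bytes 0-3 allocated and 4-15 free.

Op 1: a = malloc(20) -> a = 0; heap: [0-19 ALLOC][20-60 FREE]
Op 2: a = realloc(a, 23) -> a = 0; heap: [0-22 ALLOC][23-60 FREE]
Op 3: a = realloc(a, 3) -> a = 0; heap: [0-2 ALLOC][3-60 FREE]
Op 4: b = malloc(19) -> b = 3; heap: [0-2 ALLOC][3-21 ALLOC][22-60 FREE]
Op 5: free(a) -> (freed a); heap: [0-2 FREE][3-21 ALLOC][22-60 FREE]

Answer: [0-2 FREE][3-21 ALLOC][22-60 FREE]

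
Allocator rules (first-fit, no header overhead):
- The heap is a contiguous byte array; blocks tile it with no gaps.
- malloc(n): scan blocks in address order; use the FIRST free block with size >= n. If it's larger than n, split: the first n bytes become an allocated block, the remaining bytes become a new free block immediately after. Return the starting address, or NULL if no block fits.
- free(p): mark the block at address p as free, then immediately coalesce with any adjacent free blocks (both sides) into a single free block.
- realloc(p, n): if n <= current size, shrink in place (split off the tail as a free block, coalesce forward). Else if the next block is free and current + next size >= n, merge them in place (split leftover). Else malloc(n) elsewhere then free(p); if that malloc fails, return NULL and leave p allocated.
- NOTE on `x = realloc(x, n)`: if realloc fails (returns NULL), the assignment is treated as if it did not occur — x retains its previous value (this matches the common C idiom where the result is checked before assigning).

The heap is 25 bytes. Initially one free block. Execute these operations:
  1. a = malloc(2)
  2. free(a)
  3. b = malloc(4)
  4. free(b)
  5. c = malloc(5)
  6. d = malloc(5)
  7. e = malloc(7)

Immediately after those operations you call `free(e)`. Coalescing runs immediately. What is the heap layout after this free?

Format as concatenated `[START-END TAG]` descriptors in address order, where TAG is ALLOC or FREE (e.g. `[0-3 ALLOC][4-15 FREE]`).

Op 1: a = malloc(2) -> a = 0; heap: [0-1 ALLOC][2-24 FREE]
Op 2: free(a) -> (freed a); heap: [0-24 FREE]
Op 3: b = malloc(4) -> b = 0; heap: [0-3 ALLOC][4-24 FREE]
Op 4: free(b) -> (freed b); heap: [0-24 FREE]
Op 5: c = malloc(5) -> c = 0; heap: [0-4 ALLOC][5-24 FREE]
Op 6: d = malloc(5) -> d = 5; heap: [0-4 ALLOC][5-9 ALLOC][10-24 FREE]
Op 7: e = malloc(7) -> e = 10; heap: [0-4 ALLOC][5-9 ALLOC][10-16 ALLOC][17-24 FREE]
free(e): e = 10 -> block [10-16 ALLOC]; mark free, coalesce with adjacent free neighbors -> [0-4 ALLOC][5-9 ALLOC][10-24 FREE]

Answer: [0-4 ALLOC][5-9 ALLOC][10-24 FREE]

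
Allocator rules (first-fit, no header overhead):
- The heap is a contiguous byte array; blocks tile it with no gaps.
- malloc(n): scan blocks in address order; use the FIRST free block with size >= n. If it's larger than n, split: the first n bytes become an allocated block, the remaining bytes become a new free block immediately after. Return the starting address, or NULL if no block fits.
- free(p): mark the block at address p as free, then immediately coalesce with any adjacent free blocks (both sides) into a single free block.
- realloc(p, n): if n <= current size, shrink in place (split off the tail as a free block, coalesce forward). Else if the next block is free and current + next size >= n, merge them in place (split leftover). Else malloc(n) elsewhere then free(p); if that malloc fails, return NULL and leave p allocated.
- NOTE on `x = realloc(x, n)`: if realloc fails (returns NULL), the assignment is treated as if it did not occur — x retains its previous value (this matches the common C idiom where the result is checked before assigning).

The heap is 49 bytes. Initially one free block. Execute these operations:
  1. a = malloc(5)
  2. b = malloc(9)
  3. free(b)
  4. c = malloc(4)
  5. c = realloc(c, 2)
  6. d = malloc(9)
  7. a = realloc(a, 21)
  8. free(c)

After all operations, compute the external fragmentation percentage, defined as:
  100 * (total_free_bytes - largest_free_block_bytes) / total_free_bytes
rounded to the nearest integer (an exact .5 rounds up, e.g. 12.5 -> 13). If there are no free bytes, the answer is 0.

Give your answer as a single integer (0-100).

Op 1: a = malloc(5) -> a = 0; heap: [0-4 ALLOC][5-48 FREE]
Op 2: b = malloc(9) -> b = 5; heap: [0-4 ALLOC][5-13 ALLOC][14-48 FREE]
Op 3: free(b) -> (freed b); heap: [0-4 ALLOC][5-48 FREE]
Op 4: c = malloc(4) -> c = 5; heap: [0-4 ALLOC][5-8 ALLOC][9-48 FREE]
Op 5: c = realloc(c, 2) -> c = 5; heap: [0-4 ALLOC][5-6 ALLOC][7-48 FREE]
Op 6: d = malloc(9) -> d = 7; heap: [0-4 ALLOC][5-6 ALLOC][7-15 ALLOC][16-48 FREE]
Op 7: a = realloc(a, 21) -> a = 16; heap: [0-4 FREE][5-6 ALLOC][7-15 ALLOC][16-36 ALLOC][37-48 FREE]
Op 8: free(c) -> (freed c); heap: [0-6 FREE][7-15 ALLOC][16-36 ALLOC][37-48 FREE]
Free blocks: [7 12] total_free=19 largest=12 -> 100*(19-12)/19 = 700/19 ≈ 36.842 -> rounds to 37

Answer: 37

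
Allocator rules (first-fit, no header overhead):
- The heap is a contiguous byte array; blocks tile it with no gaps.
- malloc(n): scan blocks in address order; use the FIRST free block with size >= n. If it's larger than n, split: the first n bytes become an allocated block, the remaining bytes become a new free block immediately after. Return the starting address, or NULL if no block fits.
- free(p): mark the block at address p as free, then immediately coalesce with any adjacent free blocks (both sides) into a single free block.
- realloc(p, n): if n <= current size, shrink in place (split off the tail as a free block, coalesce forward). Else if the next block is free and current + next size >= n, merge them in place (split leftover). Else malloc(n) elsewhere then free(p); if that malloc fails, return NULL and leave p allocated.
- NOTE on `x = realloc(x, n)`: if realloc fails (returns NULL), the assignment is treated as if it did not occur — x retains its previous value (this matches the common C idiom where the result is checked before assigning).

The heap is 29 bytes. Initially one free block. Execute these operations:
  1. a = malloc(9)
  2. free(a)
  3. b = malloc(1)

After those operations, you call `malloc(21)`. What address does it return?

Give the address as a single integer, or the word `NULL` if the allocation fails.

Answer: 1

Derivation:
Op 1: a = malloc(9) -> a = 0; heap: [0-8 ALLOC][9-28 FREE]
Op 2: free(a) -> (freed a); heap: [0-28 FREE]
Op 3: b = malloc(1) -> b = 0; heap: [0-0 ALLOC][1-28 FREE]
malloc(21): first-fit scan over [0-0 ALLOC][1-28 FREE] -> 1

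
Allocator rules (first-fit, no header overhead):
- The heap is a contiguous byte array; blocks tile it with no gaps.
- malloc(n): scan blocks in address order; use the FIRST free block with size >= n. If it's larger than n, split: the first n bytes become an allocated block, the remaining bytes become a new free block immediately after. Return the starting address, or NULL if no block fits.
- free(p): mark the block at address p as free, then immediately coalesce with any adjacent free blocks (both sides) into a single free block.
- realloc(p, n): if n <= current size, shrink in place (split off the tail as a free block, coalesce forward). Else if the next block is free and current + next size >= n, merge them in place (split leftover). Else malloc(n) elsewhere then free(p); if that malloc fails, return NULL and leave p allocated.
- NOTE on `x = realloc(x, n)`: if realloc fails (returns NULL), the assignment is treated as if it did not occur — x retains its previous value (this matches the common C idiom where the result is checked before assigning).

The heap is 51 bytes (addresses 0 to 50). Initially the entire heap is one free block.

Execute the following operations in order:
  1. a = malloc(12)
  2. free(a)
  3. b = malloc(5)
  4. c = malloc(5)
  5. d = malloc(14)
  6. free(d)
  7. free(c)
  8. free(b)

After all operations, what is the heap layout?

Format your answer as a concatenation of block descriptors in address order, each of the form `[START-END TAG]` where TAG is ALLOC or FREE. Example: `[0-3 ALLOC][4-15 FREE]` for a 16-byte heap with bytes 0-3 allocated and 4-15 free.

Op 1: a = malloc(12) -> a = 0; heap: [0-11 ALLOC][12-50 FREE]
Op 2: free(a) -> (freed a); heap: [0-50 FREE]
Op 3: b = malloc(5) -> b = 0; heap: [0-4 ALLOC][5-50 FREE]
Op 4: c = malloc(5) -> c = 5; heap: [0-4 ALLOC][5-9 ALLOC][10-50 FREE]
Op 5: d = malloc(14) -> d = 10; heap: [0-4 ALLOC][5-9 ALLOC][10-23 ALLOC][24-50 FREE]
Op 6: free(d) -> (freed d); heap: [0-4 ALLOC][5-9 ALLOC][10-50 FREE]
Op 7: free(c) -> (freed c); heap: [0-4 ALLOC][5-50 FREE]
Op 8: free(b) -> (freed b); heap: [0-50 FREE]

Answer: [0-50 FREE]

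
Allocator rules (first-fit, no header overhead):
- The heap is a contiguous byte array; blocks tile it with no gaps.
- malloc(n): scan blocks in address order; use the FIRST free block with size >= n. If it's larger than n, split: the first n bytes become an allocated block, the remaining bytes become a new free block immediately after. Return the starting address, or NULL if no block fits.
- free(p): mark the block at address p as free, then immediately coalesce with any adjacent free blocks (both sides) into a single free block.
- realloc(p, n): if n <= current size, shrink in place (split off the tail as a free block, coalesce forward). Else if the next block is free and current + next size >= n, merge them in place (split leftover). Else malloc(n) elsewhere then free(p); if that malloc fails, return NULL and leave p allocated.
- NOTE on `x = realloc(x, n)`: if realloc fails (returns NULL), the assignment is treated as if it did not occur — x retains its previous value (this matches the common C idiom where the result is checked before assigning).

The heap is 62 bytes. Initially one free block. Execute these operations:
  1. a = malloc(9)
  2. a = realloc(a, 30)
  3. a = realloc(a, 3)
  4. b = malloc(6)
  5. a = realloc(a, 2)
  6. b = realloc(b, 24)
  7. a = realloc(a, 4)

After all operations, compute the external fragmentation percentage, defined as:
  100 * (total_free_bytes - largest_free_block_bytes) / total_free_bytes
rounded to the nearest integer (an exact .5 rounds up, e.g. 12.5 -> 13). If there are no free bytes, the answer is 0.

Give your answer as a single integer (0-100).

Op 1: a = malloc(9) -> a = 0; heap: [0-8 ALLOC][9-61 FREE]
Op 2: a = realloc(a, 30) -> a = 0; heap: [0-29 ALLOC][30-61 FREE]
Op 3: a = realloc(a, 3) -> a = 0; heap: [0-2 ALLOC][3-61 FREE]
Op 4: b = malloc(6) -> b = 3; heap: [0-2 ALLOC][3-8 ALLOC][9-61 FREE]
Op 5: a = realloc(a, 2) -> a = 0; heap: [0-1 ALLOC][2-2 FREE][3-8 ALLOC][9-61 FREE]
Op 6: b = realloc(b, 24) -> b = 3; heap: [0-1 ALLOC][2-2 FREE][3-26 ALLOC][27-61 FREE]
Op 7: a = realloc(a, 4) -> a = 27; heap: [0-2 FREE][3-26 ALLOC][27-30 ALLOC][31-61 FREE]
Free blocks: [3 31] total_free=34 largest=31 -> 100*(34-31)/34 = 300/34 ≈ 8.824 -> rounds to 9

Answer: 9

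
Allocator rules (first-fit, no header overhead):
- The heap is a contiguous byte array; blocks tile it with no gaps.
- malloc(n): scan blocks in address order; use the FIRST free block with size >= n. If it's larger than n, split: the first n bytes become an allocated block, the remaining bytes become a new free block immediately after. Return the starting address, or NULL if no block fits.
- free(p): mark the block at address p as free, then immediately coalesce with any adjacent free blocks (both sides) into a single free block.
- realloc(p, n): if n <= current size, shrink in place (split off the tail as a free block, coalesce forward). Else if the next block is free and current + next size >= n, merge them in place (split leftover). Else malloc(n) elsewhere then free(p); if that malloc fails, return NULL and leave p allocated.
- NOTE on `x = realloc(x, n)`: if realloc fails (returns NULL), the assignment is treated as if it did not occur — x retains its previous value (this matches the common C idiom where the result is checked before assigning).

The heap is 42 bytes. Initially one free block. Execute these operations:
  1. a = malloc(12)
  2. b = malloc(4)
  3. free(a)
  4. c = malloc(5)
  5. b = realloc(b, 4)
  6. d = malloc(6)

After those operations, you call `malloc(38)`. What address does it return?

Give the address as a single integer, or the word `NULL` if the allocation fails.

Op 1: a = malloc(12) -> a = 0; heap: [0-11 ALLOC][12-41 FREE]
Op 2: b = malloc(4) -> b = 12; heap: [0-11 ALLOC][12-15 ALLOC][16-41 FREE]
Op 3: free(a) -> (freed a); heap: [0-11 FREE][12-15 ALLOC][16-41 FREE]
Op 4: c = malloc(5) -> c = 0; heap: [0-4 ALLOC][5-11 FREE][12-15 ALLOC][16-41 FREE]
Op 5: b = realloc(b, 4) -> b = 12; heap: [0-4 ALLOC][5-11 FREE][12-15 ALLOC][16-41 FREE]
Op 6: d = malloc(6) -> d = 5; heap: [0-4 ALLOC][5-10 ALLOC][11-11 FREE][12-15 ALLOC][16-41 FREE]
malloc(38): first-fit scan over [0-4 ALLOC][5-10 ALLOC][11-11 FREE][12-15 ALLOC][16-41 FREE] -> NULL

Answer: NULL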